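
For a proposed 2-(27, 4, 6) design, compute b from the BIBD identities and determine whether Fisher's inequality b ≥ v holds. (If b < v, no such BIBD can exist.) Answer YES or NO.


r = λ(v − 1)/(k − 1) = 6·26/3 = 52.
b = vr/k = 27·52/4 = 351.
Fisher's inequality: b ≥ v ⇔ 351 ≥ 27? YES.

YES


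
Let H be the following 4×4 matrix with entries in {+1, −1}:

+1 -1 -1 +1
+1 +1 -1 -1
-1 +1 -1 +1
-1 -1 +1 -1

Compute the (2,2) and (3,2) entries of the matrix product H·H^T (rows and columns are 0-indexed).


Row 2 of H: [-1, 1, -1, 1].
Row 3 of H: [-1, -1, 1, -1].
(H·H^T)[2][2] = Σ_j H[2][j]·H[2][j] = (-1)² + (1)² + (-1)² + (1)² = 1 + 1 + 1 + 1 = 4.
(H·H^T)[3][2] = Σ_j H[3][j]·H[2][j] = (-1)·(-1) + (-1)·(1) + (1)·(-1) + (-1)·(1) = 1 + -1 + -1 + -1 = -2.
Rows 3 and 2 are not orthogonal (dot product = -2 ≠ 0), so H is not a Hadamard matrix.

(2,2) entry = 4; (3,2) entry = -2.


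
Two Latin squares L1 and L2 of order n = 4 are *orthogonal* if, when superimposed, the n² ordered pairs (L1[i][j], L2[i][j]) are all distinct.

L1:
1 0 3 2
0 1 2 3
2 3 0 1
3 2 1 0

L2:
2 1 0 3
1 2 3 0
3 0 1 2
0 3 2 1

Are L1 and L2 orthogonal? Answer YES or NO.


Form the n² = 16 superimposed pairs (L1[i][j], L2[i][j]), row by row (rows and columns indexed from 0):
row 0: (1,2) (0,1) (3,0) (2,3)
row 1: (0,1) (1,2) (2,3) (3,0)
row 2: (2,3) (3,0) (0,1) (1,2)
row 3: (3,0) (2,3) (1,2) (0,1)
Orthogonality requires all 16 pairs distinct.
But the pair (0,1) repeats: cell (0,1) has L1 = 0, L2 = 1, and cell (1,0) has L1 = 0, L2 = 1.
A repeated pair means some other pair never occurs (only 4 distinct pairs out of 16), so the squares are not orthogonal.
Conclusion: NO.

NO


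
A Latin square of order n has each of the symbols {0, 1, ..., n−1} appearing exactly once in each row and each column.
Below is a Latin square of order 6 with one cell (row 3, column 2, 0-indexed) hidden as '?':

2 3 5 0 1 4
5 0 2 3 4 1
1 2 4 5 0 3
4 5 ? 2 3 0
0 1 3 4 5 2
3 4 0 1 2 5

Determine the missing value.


Row 3 contains symbols [0, 2, 3, 4, 5] — missing [1].
Column 2 contains symbols [0, 2, 3, 4, 5] — missing [1].
The missing symbol must appear in both missing sets; intersection = [1].
Therefore the hidden value is 1.

Missing value = 1.


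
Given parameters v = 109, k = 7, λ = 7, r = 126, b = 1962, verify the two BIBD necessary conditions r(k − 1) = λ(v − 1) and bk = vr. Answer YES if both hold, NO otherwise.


Condition (i): r(k − 1) = 126·6 = 756; λ(v − 1) = 7·108 = 756. Match? YES.
Condition (ii): bk = 1962·7 = 13734; vr = 109·126 = 13734. Match? YES.
Both conditions hold? YES.

YES


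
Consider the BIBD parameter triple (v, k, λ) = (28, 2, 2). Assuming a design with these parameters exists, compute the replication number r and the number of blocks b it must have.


Any 2-(v, k, λ) BIBD satisfies two necessary conditions:
  (i)  Each point sits in r blocks, and counting incidences through any fixed point gives r(k − 1) = λ(v − 1), so r = λ(v − 1)/(k − 1).
  (ii) Total incidences bk = vr, so b = vr/k.
Step 1: r = λ(v − 1)/(k − 1) = 2·(28 − 1)/(2 − 1) = 2·27/1 = 54/1 = 54.
Step 2: b = vr/k = 28·54/2 = 1512/2 = 756.
Check integrality: r = 54 ∈ Z ✓, b = 756 ∈ Z ✓.
(These identities are necessary conditions: they determine r and b for any design with these parameters, but do not by themselves prove that one exists.)

r = 54, b = 756.


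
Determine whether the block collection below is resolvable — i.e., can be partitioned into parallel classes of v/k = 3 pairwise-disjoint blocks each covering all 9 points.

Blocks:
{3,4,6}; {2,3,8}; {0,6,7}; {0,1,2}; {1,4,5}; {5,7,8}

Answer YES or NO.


v = 9, block size k = 3, number of blocks = 6.
For resolvability, blocks must partition into parallel classes of size v/k = 3.
Total blocks must therefore be a multiple of 3: 6 = 3·2 + 0 ⇒ divisible ✓.
Greedy packing gives 2 candidate class(es). Each should be a full parallel class (size 3, covers all 9 points).
  Class 1 (3 blocks): {3,4,6}; {0,1,2}; {5,7,8}. Points covered: [0, 1, 2, 3, 4, 5, 6, 7, 8].
  Class 2 (3 blocks): {2,3,8}; {0,6,7}; {1,4,5}. Points covered: [0, 1, 2, 3, 4, 5, 6, 7, 8].
All classes full (size 3)? YES. All classes cover every point? YES.
Resolvable? YES.

YES


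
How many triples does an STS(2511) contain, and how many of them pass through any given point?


An STS(v) is a 2-(v, 3, 1) BIBD: block size k = 3, λ = 1.
Replication: r(k − 1) = λ(v − 1) ⇒ r·2 = 2511 − 1 = 2510 ⇒ r = 1255.
Block count: b = v(v − 1)/6 = 2511·2510/6 = 6302610/6 = 1050435.

r = 1255, b = 1050435.


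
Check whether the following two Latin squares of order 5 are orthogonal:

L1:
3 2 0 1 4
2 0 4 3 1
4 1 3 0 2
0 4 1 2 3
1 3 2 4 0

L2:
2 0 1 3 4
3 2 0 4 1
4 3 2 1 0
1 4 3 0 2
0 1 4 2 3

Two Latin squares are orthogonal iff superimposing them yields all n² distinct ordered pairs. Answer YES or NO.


Form the n² = 25 superimposed pairs (L1[i][j], L2[i][j]), row by row (rows and columns indexed from 0):
row 0: (3,2) (2,0) (0,1) (1,3) (4,4)
row 1: (2,3) (0,2) (4,0) (3,4) (1,1)
row 2: (4,4) (1,3) (3,2) (0,1) (2,0)
row 3: (0,1) (4,4) (1,3) (2,0) (3,2)
row 4: (1,0) (3,1) (2,4) (4,2) (0,3)
Orthogonality requires all 25 pairs distinct.
But the pair (4,4) repeats: cell (0,4) has L1 = 4, L2 = 4, and cell (2,0) has L1 = 4, L2 = 4.
A repeated pair means some other pair never occurs (only 15 distinct pairs out of 25), so the squares are not orthogonal.
Conclusion: NO.

NO


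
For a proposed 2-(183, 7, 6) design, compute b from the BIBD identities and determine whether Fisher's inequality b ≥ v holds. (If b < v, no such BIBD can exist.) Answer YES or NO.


r = λ(v − 1)/(k − 1) = 6·182/6 = 182.
b = vr/k = 183·182/7 = 4758.
Fisher's inequality: b ≥ v ⇔ 4758 ≥ 183? YES.

YES


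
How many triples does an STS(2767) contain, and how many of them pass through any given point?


An STS(v) is a 2-(v, 3, 1) BIBD: block size k = 3, λ = 1.
Replication: r(k − 1) = λ(v − 1) ⇒ r·2 = 2767 − 1 = 2766 ⇒ r = 1383.
Block count: b = v(v − 1)/6 = 2767·2766/6 = 7653522/6 = 1275587.
(Check via bk = vr: 1275587·3 = 3826761 = 2767·1383 = 3826761 ✓.)

r = 1383, b = 1275587.


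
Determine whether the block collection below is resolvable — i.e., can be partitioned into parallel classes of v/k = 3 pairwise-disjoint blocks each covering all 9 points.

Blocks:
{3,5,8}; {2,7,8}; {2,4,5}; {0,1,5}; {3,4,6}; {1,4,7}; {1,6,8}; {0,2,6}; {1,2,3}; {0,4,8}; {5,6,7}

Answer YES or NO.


v = 9, block size k = 3, number of blocks = 11.
For resolvability, blocks must partition into parallel classes of size v/k = 3.
Total blocks must therefore be a multiple of 3: 11 = 3·3 + 2 ⇒ not divisible ✗.
Resolvable? NO.

NO


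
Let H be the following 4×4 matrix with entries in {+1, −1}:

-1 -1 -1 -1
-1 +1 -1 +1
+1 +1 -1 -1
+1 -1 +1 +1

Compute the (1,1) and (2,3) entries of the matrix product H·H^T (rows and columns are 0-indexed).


Row 1 of H: [-1, 1, -1, 1].
Row 2 of H: [1, 1, -1, -1].
Row 3 of H: [1, -1, 1, 1].
(H·H^T)[1][1] = Σ_j H[1][j]·H[1][j] = (-1)² + (1)² + (-1)² + (1)² = 1 + 1 + 1 + 1 = 4.
(H·H^T)[2][3] = Σ_j H[2][j]·H[3][j] = (1)·(1) + (1)·(-1) + (-1)·(1) + (-1)·(1) = 1 + -1 + -1 + -1 = -2.
Rows 2 and 3 are not orthogonal (dot product = -2 ≠ 0), so H is not a Hadamard matrix.

(1,1) entry = 4; (2,3) entry = -2.


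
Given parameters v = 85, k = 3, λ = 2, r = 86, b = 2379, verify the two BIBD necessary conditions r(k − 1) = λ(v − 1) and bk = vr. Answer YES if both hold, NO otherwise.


Condition (i): r(k − 1) = 86·2 = 172; λ(v − 1) = 2·84 = 168. Match? NO.
Condition (ii): bk = 2379·3 = 7137; vr = 85·86 = 7310. Match? NO.
Both conditions hold? NO.

NO


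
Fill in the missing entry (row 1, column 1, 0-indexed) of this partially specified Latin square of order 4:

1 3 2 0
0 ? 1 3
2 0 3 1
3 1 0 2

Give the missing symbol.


Row 1 contains symbols [0, 1, 3] — missing [2].
Column 1 contains symbols [0, 1, 3] — missing [2].
The missing symbol must appear in both missing sets; intersection = [2].
Therefore the hidden value is 2.

Missing value = 2.


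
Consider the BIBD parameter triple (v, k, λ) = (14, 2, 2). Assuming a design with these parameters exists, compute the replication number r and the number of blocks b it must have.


Any 2-(v, k, λ) BIBD satisfies two necessary conditions:
  (i)  Each point sits in r blocks, and counting incidences through any fixed point gives r(k − 1) = λ(v − 1), so r = λ(v − 1)/(k − 1).
  (ii) Total incidences bk = vr, so b = vr/k.
Step 1: r = λ(v − 1)/(k − 1) = 2·(14 − 1)/(2 − 1) = 2·13/1 = 26/1 = 26.
Step 2: b = vr/k = 14·26/2 = 364/2 = 182.
Check integrality: r = 26 ∈ Z ✓, b = 182 ∈ Z ✓.
(These identities are necessary conditions: they determine r and b for any design with these parameters, but do not by themselves prove that one exists.)

r = 26, b = 182.


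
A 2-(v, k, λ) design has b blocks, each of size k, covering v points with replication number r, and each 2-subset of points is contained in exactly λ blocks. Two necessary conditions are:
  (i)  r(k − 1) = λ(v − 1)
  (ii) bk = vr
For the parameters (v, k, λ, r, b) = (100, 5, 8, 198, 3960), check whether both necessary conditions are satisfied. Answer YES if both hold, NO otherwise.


Condition (i): r(k − 1) = 198·4 = 792; λ(v − 1) = 8·99 = 792. Match? YES.
Condition (ii): bk = 3960·5 = 19800; vr = 100·198 = 19800. Match? YES.
Both conditions hold? YES.

YES


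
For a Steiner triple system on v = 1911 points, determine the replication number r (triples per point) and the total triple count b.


An STS(v) is a 2-(v, 3, 1) BIBD: block size k = 3, λ = 1.
Replication: r(k − 1) = λ(v − 1) ⇒ r·2 = 1911 − 1 = 1910 ⇒ r = 955.
Block count: b = v(v − 1)/6 = 1911·1910/6 = 3650010/6 = 608335.

r = 955, b = 608335.


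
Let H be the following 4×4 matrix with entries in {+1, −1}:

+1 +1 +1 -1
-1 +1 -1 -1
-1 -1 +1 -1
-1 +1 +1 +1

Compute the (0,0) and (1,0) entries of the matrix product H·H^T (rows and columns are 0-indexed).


Row 0 of H: [1, 1, 1, -1].
Row 1 of H: [-1, 1, -1, -1].
(H·H^T)[0][0] = Σ_j H[0][j]·H[0][j] = (1)² + (1)² + (1)² + (-1)² = 1 + 1 + 1 + 1 = 4.
(H·H^T)[1][0] = Σ_j H[1][j]·H[0][j] = (-1)·(1) + (1)·(1) + (-1)·(1) + (-1)·(-1) = -1 + 1 + -1 + 1 = 0.
So rows 1 and 0 are orthogonal; the diagonal entry equals n = 4.

(0,0) entry = 4; (1,0) entry = 0.


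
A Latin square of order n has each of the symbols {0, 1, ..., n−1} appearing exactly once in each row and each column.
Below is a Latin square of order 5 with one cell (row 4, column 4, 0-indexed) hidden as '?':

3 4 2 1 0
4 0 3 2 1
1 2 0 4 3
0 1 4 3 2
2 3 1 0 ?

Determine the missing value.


Row 4 contains symbols [0, 1, 2, 3] — missing [4].
Column 4 contains symbols [0, 1, 2, 3] — missing [4].
The missing symbol must appear in both missing sets; intersection = [4].
Therefore the hidden value is 4.

Missing value = 4.


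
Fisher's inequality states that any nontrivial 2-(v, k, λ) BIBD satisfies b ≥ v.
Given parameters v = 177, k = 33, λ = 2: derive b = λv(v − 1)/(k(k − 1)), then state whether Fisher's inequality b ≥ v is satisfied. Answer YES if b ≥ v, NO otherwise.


b = λv(v − 1)/(k(k − 1)) = 2·177·176/(33·32) = 62304/1056 = 59.
Compare with v = 177: b < v, so Fisher's inequality fails.

NO


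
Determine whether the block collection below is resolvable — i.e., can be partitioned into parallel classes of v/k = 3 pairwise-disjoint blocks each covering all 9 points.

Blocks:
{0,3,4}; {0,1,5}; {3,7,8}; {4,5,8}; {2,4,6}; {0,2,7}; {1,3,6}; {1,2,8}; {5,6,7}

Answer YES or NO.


v = 9, block size k = 3, number of blocks = 9.
For resolvability, blocks must partition into parallel classes of size v/k = 3.
Total blocks must therefore be a multiple of 3: 9 = 3·3 + 0 ⇒ divisible ✓.
Greedy packing gives 3 candidate class(es). Each should be a full parallel class (size 3, covers all 9 points).
  Class 1 (3 blocks): {0,3,4}; {1,2,8}; {5,6,7}. Points covered: [0, 1, 2, 3, 4, 5, 6, 7, 8].
  Class 2 (3 blocks): {0,1,5}; {3,7,8}; {2,4,6}. Points covered: [0, 1, 2, 3, 4, 5, 6, 7, 8].
  Class 3 (3 blocks): {4,5,8}; {0,2,7}; {1,3,6}. Points covered: [0, 1, 2, 3, 4, 5, 6, 7, 8].
All classes full (size 3)? YES. All classes cover every point? YES.
Resolvable? YES.

YES


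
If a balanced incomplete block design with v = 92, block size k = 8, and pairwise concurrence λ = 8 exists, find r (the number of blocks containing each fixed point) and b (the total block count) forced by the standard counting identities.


Any 2-(v, k, λ) BIBD satisfies two necessary conditions:
  (i)  Each point sits in r blocks, and counting incidences through any fixed point gives r(k − 1) = λ(v − 1), so r = λ(v − 1)/(k − 1).
  (ii) Total incidences bk = vr, so b = vr/k.
Step 1: r = λ(v − 1)/(k − 1) = 8·(92 − 1)/(8 − 1) = 8·91/7 = 728/7 = 104.
Step 2: b = vr/k = 92·104/8 = 9568/8 = 1196.
Check integrality: r = 104 ∈ Z ✓, b = 1196 ∈ Z ✓.
(These identities are necessary conditions: they determine r and b for any design with these parameters, but do not by themselves prove that one exists.)

r = 104, b = 1196.


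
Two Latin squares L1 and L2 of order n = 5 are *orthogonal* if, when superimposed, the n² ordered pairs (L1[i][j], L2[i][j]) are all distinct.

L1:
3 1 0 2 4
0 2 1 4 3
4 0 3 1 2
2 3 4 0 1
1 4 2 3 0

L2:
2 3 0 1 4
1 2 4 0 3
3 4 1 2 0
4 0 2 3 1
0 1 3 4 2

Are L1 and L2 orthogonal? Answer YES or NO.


Form the n² = 25 superimposed pairs (L1[i][j], L2[i][j]), row by row (rows and columns indexed from 0):
row 0: (3,2) (1,3) (0,0) (2,1) (4,4)
row 1: (0,1) (2,2) (1,4) (4,0) (3,3)
row 2: (4,3) (0,4) (3,1) (1,2) (2,0)
row 3: (2,4) (3,0) (4,2) (0,3) (1,1)
row 4: (1,0) (4,1) (2,3) (3,4) (0,2)
Orthogonality requires all 25 pairs distinct.
Check by first coordinate: for each symbol s of L1, list the L2 entries in the n cells where L1 = s; they must all differ.
  L1 = 0: L2 entries (in reading order) 0, 1, 4, 3, 2 — all 5 distinct ✓
  L1 = 1: L2 entries (in reading order) 3, 4, 2, 1, 0 — all 5 distinct ✓
  L1 = 2: L2 entries (in reading order) 1, 2, 0, 4, 3 — all 5 distinct ✓
  L1 = 3: L2 entries (in reading order) 2, 3, 1, 0, 4 — all 5 distinct ✓
  L1 = 4: L2 entries (in reading order) 4, 0, 3, 2, 1 — all 5 distinct ✓
Every symbol of L1 meets every symbol of L2 exactly once, so all 25 pairs are distinct (25 of 25).
Conclusion: YES.

YES


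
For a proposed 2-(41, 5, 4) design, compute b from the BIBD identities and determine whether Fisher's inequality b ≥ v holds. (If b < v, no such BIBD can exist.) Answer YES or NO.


b = λv(v − 1)/(k(k − 1)) = 4·41·40/(5·4) = 6560/20 = 328.
Compare with v = 41: b ≥ v, so Fisher's inequality holds.

YES


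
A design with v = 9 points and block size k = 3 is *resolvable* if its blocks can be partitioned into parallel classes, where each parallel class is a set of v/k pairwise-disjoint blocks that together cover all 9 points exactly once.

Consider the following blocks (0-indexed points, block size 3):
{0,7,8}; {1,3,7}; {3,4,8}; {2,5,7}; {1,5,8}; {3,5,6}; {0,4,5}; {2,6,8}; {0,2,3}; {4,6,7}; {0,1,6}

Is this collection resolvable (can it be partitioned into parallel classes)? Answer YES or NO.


v = 9, block size k = 3, number of blocks = 11.
For resolvability, blocks must partition into parallel classes of size v/k = 3.
Total blocks must therefore be a multiple of 3: 11 = 3·3 + 2 ⇒ not divisible ✗.
Resolvable? NO.

NO


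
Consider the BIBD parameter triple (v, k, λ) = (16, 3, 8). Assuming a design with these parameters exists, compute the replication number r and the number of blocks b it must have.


Any 2-(v, k, λ) BIBD satisfies two necessary conditions:
  (i)  Each point sits in r blocks, and counting incidences through any fixed point gives r(k − 1) = λ(v − 1), so r = λ(v − 1)/(k − 1).
  (ii) Total incidences bk = vr, so b = vr/k.
Step 1: r = λ(v − 1)/(k − 1) = 8·(16 − 1)/(3 − 1) = 8·15/2 = 120/2 = 60.
Step 2: b = vr/k = 16·60/3 = 960/3 = 320.
Check integrality: r = 60 ∈ Z ✓, b = 320 ∈ Z ✓.
(These identities are necessary conditions: they determine r and b for any design with these parameters, but do not by themselves prove that one exists.)

r = 60, b = 320.


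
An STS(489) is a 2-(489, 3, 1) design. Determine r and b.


An STS(v) is a 2-(v, 3, 1) BIBD: block size k = 3, λ = 1.
Replication: r(k − 1) = λ(v − 1) ⇒ r·2 = 489 − 1 = 488 ⇒ r = 244.
Block count: bk = vr ⇒ b·3 = 489·244 = 119316 ⇒ b = 39772.
(Check via b = v(v − 1)/6 = 489·488/6 = 238632/6 = 39772.)

r = 244, b = 39772.


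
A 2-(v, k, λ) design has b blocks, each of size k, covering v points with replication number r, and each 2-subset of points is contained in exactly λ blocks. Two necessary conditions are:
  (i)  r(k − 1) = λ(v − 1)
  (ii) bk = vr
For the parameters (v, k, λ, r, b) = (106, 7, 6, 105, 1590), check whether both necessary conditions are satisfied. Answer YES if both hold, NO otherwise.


Condition (i): r(k − 1) = 105·6 = 630; λ(v − 1) = 6·105 = 630. Match? YES.
Condition (ii): bk = 1590·7 = 11130; vr = 106·105 = 11130. Match? YES.
Both conditions hold? YES.

YES


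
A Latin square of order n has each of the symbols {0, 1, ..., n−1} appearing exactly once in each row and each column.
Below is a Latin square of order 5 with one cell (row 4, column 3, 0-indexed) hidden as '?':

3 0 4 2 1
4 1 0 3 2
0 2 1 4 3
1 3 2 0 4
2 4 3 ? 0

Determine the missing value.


Row 4 contains symbols [0, 2, 3, 4] — missing [1].
Column 3 contains symbols [0, 2, 3, 4] — missing [1].
The missing symbol must appear in both missing sets; intersection = [1].
Therefore the hidden value is 1.

Missing value = 1.


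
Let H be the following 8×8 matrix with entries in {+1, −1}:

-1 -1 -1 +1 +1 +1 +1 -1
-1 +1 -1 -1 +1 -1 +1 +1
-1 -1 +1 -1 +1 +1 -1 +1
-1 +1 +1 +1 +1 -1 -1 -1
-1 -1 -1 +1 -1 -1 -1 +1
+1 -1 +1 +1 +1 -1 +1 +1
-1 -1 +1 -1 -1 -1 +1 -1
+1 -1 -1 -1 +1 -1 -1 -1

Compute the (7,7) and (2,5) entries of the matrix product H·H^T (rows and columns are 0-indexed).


Row 2 of H: [-1, -1, 1, -1, 1, 1, -1, 1].
Row 5 of H: [1, -1, 1, 1, 1, -1, 1, 1].
Row 7 of H: [1, -1, -1, -1, 1, -1, -1, -1].
(H·H^T)[7][7] = Σ_j H[7][j]·H[7][j] = (1)² + (-1)² + (-1)² + (-1)² + (1)² + (-1)² + (-1)² + (-1)² = 1 + 1 + 1 + 1 + 1 + 1 + 1 + 1 = 8.
(H·H^T)[2][5] = Σ_j H[2][j]·H[5][j] = (-1)·(1) + (-1)·(-1) + (1)·(1) + (-1)·(1) + (1)·(1) + (1)·(-1) + (-1)·(1) + (1)·(1) = -1 + 1 + 1 + -1 + 1 + -1 + -1 + 1 = 0.
So rows 2 and 5 are orthogonal; the diagonal entry equals n = 8.

(7,7) entry = 8; (2,5) entry = 0.


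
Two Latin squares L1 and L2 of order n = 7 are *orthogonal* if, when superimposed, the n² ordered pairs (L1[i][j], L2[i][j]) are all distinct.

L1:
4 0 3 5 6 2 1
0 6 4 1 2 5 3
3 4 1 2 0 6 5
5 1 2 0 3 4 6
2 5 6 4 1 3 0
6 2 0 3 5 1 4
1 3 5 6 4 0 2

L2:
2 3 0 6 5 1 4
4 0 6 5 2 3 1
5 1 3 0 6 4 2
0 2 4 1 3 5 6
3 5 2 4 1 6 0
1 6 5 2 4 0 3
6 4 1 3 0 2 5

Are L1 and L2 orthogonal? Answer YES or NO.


Form the n² = 49 superimposed pairs (L1[i][j], L2[i][j]), row by row (rows and columns indexed from 0):
row 0: (4,2) (0,3) (3,0) (5,6) (6,5) (2,1) (1,4)
row 1: (0,4) (6,0) (4,6) (1,5) (2,2) (5,3) (3,1)
row 2: (3,5) (4,1) (1,3) (2,0) (0,6) (6,4) (5,2)
row 3: (5,0) (1,2) (2,4) (0,1) (3,3) (4,5) (6,6)
row 4: (2,3) (5,5) (6,2) (4,4) (1,1) (3,6) (0,0)
row 5: (6,1) (2,6) (0,5) (3,2) (5,4) (1,0) (4,3)
row 6: (1,6) (3,4) (5,1) (6,3) (4,0) (0,2) (2,5)
Orthogonality requires all 49 pairs distinct.
Check by first coordinate: for each symbol s of L1, list the L2 entries in the n cells where L1 = s; they must all differ.
  L1 = 0: L2 entries (in reading order) 3, 4, 6, 1, 0, 5, 2 — all 7 distinct ✓
  L1 = 1: L2 entries (in reading order) 4, 5, 3, 2, 1, 0, 6 — all 7 distinct ✓
  L1 = 2: L2 entries (in reading order) 1, 2, 0, 4, 3, 6, 5 — all 7 distinct ✓
  L1 = 3: L2 entries (in reading order) 0, 1, 5, 3, 6, 2, 4 — all 7 distinct ✓
  L1 = 4: L2 entries (in reading order) 2, 6, 1, 5, 4, 3, 0 — all 7 distinct ✓
  L1 = 5: L2 entries (in reading order) 6, 3, 2, 0, 5, 4, 1 — all 7 distinct ✓
  L1 = 6: L2 entries (in reading order) 5, 0, 4, 6, 2, 1, 3 — all 7 distinct ✓
Every symbol of L1 meets every symbol of L2 exactly once, so all 49 pairs are distinct (49 of 49).
Conclusion: YES.

YES


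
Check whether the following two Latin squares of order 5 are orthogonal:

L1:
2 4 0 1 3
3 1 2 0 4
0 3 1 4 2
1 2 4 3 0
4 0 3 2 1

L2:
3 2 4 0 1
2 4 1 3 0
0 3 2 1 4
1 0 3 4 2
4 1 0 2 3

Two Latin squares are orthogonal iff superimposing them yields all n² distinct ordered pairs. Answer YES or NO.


Form the n² = 25 superimposed pairs (L1[i][j], L2[i][j]), row by row (rows and columns indexed from 0):
row 0: (2,3) (4,2) (0,4) (1,0) (3,1)
row 1: (3,2) (1,4) (2,1) (0,3) (4,0)
row 2: (0,0) (3,3) (1,2) (4,1) (2,4)
row 3: (1,1) (2,0) (4,3) (3,4) (0,2)
row 4: (4,4) (0,1) (3,0) (2,2) (1,3)
Orthogonality requires all 25 pairs distinct.
Check by first coordinate: for each symbol s of L1, list the L2 entries in the n cells where L1 = s; they must all differ.
  L1 = 0: L2 entries (in reading order) 4, 3, 0, 2, 1 — all 5 distinct ✓
  L1 = 1: L2 entries (in reading order) 0, 4, 2, 1, 3 — all 5 distinct ✓
  L1 = 2: L2 entries (in reading order) 3, 1, 4, 0, 2 — all 5 distinct ✓
  L1 = 3: L2 entries (in reading order) 1, 2, 3, 4, 0 — all 5 distinct ✓
  L1 = 4: L2 entries (in reading order) 2, 0, 1, 3, 4 — all 5 distinct ✓
Every symbol of L1 meets every symbol of L2 exactly once, so all 25 pairs are distinct (25 of 25).
Conclusion: YES.

YES


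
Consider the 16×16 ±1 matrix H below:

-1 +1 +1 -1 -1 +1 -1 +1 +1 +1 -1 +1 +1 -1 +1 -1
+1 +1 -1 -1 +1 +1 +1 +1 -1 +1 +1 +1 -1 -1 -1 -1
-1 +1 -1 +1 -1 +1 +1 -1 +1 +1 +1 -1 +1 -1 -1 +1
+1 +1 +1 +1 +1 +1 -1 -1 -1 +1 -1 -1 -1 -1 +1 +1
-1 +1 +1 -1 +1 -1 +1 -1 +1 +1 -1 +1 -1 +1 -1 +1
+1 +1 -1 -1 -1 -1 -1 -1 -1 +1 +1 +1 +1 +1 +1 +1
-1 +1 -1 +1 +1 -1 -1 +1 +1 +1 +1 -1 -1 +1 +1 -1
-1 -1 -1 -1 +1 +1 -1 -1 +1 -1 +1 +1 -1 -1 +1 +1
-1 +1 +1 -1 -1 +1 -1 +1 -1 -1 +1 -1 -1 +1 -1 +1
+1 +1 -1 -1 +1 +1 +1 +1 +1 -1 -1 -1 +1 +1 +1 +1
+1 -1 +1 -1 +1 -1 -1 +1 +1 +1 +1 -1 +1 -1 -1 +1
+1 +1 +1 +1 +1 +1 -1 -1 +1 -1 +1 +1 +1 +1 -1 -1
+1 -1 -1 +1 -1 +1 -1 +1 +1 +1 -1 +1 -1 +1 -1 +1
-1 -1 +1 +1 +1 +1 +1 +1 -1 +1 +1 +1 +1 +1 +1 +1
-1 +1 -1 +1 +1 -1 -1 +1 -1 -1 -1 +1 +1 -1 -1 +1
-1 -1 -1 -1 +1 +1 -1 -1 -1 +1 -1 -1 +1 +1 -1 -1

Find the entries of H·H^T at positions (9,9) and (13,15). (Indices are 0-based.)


Row 9 of H: [1, 1, -1, -1, 1, 1, 1, 1, 1, -1, -1, -1, 1, 1, 1, 1].
Row 13 of H: [-1, -1, 1, 1, 1, 1, 1, 1, -1, 1, 1, 1, 1, 1, 1, 1].
Row 15 of H: [-1, -1, -1, -1, 1, 1, -1, -1, -1, 1, -1, -1, 1, 1, -1, -1].
(H·H^T)[9][9] = Σ_j H[9][j]·H[9][j] = (1)² + (1)² + (-1)² + (-1)² + (1)² + (1)² + (1)² + (1)² + (1)² + (-1)² + (-1)² + (-1)² + (1)² + (1)² + (1)² + (1)² = 1 + 1 + 1 + 1 + 1 + 1 + 1 + 1 + 1 + 1 + 1 + 1 + 1 + 1 + 1 + 1 = 16.
(H·H^T)[13][15] = Σ_j H[13][j]·H[15][j] = (-1)·(-1) + (-1)·(-1) + (1)·(-1) + (1)·(-1) + (1)·(1) + (1)·(1) + (1)·(-1) + (1)·(-1) + (-1)·(-1) + (1)·(1) + (1)·(-1) + (1)·(-1) + (1)·(1) + (1)·(1) + (1)·(-1) + (1)·(-1) = 1 + 1 + -1 + -1 + 1 + 1 + -1 + -1 + 1 + 1 + -1 + -1 + 1 + 1 + -1 + -1 = 0.
So rows 13 and 15 are orthogonal; the diagonal entry equals n = 16.

(9,9) entry = 16; (13,15) entry = 0.


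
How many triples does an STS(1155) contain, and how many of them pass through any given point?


An STS(v) is a 2-(v, 3, 1) BIBD: block size k = 3, λ = 1.
Replication: r(k − 1) = λ(v − 1) ⇒ r·2 = 1155 − 1 = 1154 ⇒ r = 577.
Block count: b = v(v − 1)/6 = 1155·1154/6 = 1332870/6 = 222145.
(Check via bk = vr: 222145·3 = 666435 = 1155·577 = 666435 ✓.)

r = 577, b = 222145.


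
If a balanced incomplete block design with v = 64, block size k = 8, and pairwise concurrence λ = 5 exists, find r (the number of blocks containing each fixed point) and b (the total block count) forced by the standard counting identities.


Any 2-(v, k, λ) BIBD satisfies two necessary conditions:
  (i)  Each point sits in r blocks, and counting incidences through any fixed point gives r(k − 1) = λ(v − 1), so r = λ(v − 1)/(k − 1).
  (ii) Total incidences bk = vr, so b = vr/k.
Step 1: r = λ(v − 1)/(k − 1) = 5·(64 − 1)/(8 − 1) = 5·63/7 = 315/7 = 45.
Step 2: b = vr/k = 64·45/8 = 2880/8 = 360.
Check integrality: r = 45 ∈ Z ✓, b = 360 ∈ Z ✓.
(These identities are necessary conditions: they determine r and b for any design with these parameters, but do not by themselves prove that one exists.)

r = 45, b = 360.


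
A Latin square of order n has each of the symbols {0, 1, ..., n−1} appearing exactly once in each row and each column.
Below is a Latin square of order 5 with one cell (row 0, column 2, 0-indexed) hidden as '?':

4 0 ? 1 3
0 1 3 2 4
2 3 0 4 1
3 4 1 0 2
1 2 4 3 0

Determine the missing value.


Row 0 contains symbols [0, 1, 3, 4] — missing [2].
Column 2 contains symbols [0, 1, 3, 4] — missing [2].
The missing symbol must appear in both missing sets; intersection = [2].
Therefore the hidden value is 2.

Missing value = 2.


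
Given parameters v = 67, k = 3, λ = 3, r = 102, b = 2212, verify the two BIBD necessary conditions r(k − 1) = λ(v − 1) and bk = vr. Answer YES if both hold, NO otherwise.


Condition (i): r(k − 1) = 102·2 = 204; λ(v − 1) = 3·66 = 198. Match? NO.
Condition (ii): bk = 2212·3 = 6636; vr = 67·102 = 6834. Match? NO.
Both conditions hold? NO.

NO


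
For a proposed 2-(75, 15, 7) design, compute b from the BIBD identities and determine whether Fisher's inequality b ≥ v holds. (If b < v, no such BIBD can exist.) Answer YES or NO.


b = λv(v − 1)/(k(k − 1)) = 7·75·74/(15·14) = 38850/210 = 185.
Compare with v = 75: b ≥ v, so Fisher's inequality holds.

YES


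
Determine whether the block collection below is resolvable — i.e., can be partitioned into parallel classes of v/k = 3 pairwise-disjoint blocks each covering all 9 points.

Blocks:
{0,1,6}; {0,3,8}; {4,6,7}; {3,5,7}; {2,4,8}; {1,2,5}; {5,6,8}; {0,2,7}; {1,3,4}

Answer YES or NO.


v = 9, block size k = 3, number of blocks = 9.
For resolvability, blocks must partition into parallel classes of size v/k = 3.
Total blocks must therefore be a multiple of 3: 9 = 3·3 + 0 ⇒ divisible ✓.
Greedy packing gives 3 candidate class(es). Each should be a full parallel class (size 3, covers all 9 points).
  Class 1 (3 blocks): {0,1,6}; {3,5,7}; {2,4,8}. Points covered: [0, 1, 2, 3, 4, 5, 6, 7, 8].
  Class 2 (3 blocks): {0,3,8}; {4,6,7}; {1,2,5}. Points covered: [0, 1, 2, 3, 4, 5, 6, 7, 8].
  Class 3 (3 blocks): {5,6,8}; {0,2,7}; {1,3,4}. Points covered: [0, 1, 2, 3, 4, 5, 6, 7, 8].
All classes full (size 3)? YES. All classes cover every point? YES.
Resolvable? YES.

YES


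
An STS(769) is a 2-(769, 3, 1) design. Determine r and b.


An STS(v) is a 2-(v, 3, 1) BIBD: block size k = 3, λ = 1.
Replication: r(k − 1) = λ(v − 1) ⇒ r·2 = 769 − 1 = 768 ⇒ r = 384.
Block count: bk = vr ⇒ b·3 = 769·384 = 295296 ⇒ b = 98432.
(Check via b = v(v − 1)/6 = 769·768/6 = 590592/6 = 98432.)

r = 384, b = 98432.


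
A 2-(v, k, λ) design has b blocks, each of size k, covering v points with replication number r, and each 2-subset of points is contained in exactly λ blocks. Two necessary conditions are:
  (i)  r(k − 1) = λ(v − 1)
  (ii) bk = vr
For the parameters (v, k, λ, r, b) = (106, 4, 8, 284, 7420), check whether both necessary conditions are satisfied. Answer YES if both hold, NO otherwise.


Condition (i): r(k − 1) = 284·3 = 852; λ(v − 1) = 8·105 = 840. Match? NO.
Condition (ii): bk = 7420·4 = 29680; vr = 106·284 = 30104. Match? NO.
Both conditions hold? NO.

NO


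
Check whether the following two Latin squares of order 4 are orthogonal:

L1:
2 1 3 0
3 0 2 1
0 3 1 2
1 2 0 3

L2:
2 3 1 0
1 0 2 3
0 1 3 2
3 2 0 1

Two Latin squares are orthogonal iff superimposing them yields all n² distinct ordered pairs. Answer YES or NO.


Form the n² = 16 superimposed pairs (L1[i][j], L2[i][j]), row by row (rows and columns indexed from 0):
row 0: (2,2) (1,3) (3,1) (0,0)
row 1: (3,1) (0,0) (2,2) (1,3)
row 2: (0,0) (3,1) (1,3) (2,2)
row 3: (1,3) (2,2) (0,0) (3,1)
Orthogonality requires all 16 pairs distinct.
But the pair (3,1) repeats: cell (0,2) has L1 = 3, L2 = 1, and cell (1,0) has L1 = 3, L2 = 1.
A repeated pair means some other pair never occurs (only 4 distinct pairs out of 16), so the squares are not orthogonal.
Conclusion: NO.

NO


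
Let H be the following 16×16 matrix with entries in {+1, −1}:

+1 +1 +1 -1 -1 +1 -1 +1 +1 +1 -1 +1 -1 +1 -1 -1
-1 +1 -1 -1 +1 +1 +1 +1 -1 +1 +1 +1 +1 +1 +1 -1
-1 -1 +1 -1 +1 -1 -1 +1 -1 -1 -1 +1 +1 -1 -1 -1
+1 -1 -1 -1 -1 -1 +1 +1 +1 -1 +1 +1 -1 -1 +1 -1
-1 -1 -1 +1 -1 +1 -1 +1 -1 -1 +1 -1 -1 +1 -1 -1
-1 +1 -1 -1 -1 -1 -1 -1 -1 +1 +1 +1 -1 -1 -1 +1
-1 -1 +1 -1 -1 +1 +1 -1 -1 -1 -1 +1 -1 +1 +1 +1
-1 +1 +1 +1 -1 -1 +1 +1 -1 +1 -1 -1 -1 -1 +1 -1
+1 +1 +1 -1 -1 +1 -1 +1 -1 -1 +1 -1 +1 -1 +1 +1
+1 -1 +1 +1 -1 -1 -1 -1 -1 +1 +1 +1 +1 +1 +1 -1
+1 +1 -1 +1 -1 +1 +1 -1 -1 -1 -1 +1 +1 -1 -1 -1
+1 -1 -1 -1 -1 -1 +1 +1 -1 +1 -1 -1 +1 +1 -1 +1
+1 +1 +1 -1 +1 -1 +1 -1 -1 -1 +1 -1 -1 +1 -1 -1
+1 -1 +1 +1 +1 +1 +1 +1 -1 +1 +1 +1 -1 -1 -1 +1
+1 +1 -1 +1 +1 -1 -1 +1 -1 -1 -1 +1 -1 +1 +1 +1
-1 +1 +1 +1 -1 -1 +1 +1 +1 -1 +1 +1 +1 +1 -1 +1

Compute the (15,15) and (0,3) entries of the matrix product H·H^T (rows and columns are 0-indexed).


Row 0 of H: [1, 1, 1, -1, -1, 1, -1, 1, 1, 1, -1, 1, -1, 1, -1, -1].
Row 3 of H: [1, -1, -1, -1, -1, -1, 1, 1, 1, -1, 1, 1, -1, -1, 1, -1].
Row 15 of H: [-1, 1, 1, 1, -1, -1, 1, 1, 1, -1, 1, 1, 1, 1, -1, 1].
(H·H^T)[15][15] = Σ_j H[15][j]·H[15][j] = (-1)² + (1)² + (1)² + (1)² + (-1)² + (-1)² + (1)² + (1)² + (1)² + (-1)² + (1)² + (1)² + (1)² + (1)² + (-1)² + (1)² = 1 + 1 + 1 + 1 + 1 + 1 + 1 + 1 + 1 + 1 + 1 + 1 + 1 + 1 + 1 + 1 = 16.
(H·H^T)[0][3] = Σ_j H[0][j]·H[3][j] = (1)·(1) + (1)·(-1) + (1)·(-1) + (-1)·(-1) + (-1)·(-1) + (1)·(-1) + (-1)·(1) + (1)·(1) + (1)·(1) + (1)·(-1) + (-1)·(1) + (1)·(1) + (-1)·(-1) + (1)·(-1) + (-1)·(1) + (-1)·(-1) = 1 + -1 + -1 + 1 + 1 + -1 + -1 + 1 + 1 + -1 + -1 + 1 + 1 + -1 + -1 + 1 = 0.
So rows 0 and 3 are orthogonal; the diagonal entry equals n = 16.

(15,15) entry = 16; (0,3) entry = 0.


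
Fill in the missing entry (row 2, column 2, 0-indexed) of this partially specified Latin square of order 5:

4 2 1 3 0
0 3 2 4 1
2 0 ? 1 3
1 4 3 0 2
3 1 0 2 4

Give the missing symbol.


Row 2 contains symbols [0, 1, 2, 3] — missing [4].
Column 2 contains symbols [0, 1, 2, 3] — missing [4].
The missing symbol must appear in both missing sets; intersection = [4].
Therefore the hidden value is 4.

Missing value = 4.


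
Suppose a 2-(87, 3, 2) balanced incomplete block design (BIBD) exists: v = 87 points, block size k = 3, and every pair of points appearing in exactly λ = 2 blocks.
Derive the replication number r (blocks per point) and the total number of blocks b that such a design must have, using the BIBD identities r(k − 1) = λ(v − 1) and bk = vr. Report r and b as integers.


Any 2-(v, k, λ) BIBD satisfies two necessary conditions:
  (i)  Each point sits in r blocks, and counting incidences through any fixed point gives r(k − 1) = λ(v − 1), so r = λ(v − 1)/(k − 1).
  (ii) Total incidences bk = vr, so b = vr/k.
Step 1: r = λ(v − 1)/(k − 1) = 2·(87 − 1)/(3 − 1) = 2·86/2 = 172/2 = 86.
Step 2: b = vr/k = 87·86/3 = 7482/3 = 2494.
Check integrality: r = 86 ∈ Z ✓, b = 2494 ∈ Z ✓.
(These identities are necessary conditions: they determine r and b for any design with these parameters, but do not by themselves prove that one exists.)

r = 86, b = 2494.


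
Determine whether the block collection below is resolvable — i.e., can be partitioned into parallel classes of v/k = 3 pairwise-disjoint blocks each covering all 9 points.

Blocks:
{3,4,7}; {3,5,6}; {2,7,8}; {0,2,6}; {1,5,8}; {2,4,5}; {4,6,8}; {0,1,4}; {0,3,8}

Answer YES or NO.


v = 9, block size k = 3, number of blocks = 9.
For resolvability, blocks must partition into parallel classes of size v/k = 3.
Total blocks must therefore be a multiple of 3: 9 = 3·3 + 0 ⇒ divisible ✓.
Consider block {2,4,5}. The only other block(s) in the collection disjoint from it are {0,3,8} — just 1 block(s). Any parallel class containing {2,4,5} would need 2 other blocks each disjoint from it, so no parallel class of size 3 can contain {2,4,5}.
Since every block must belong to some parallel class in a resolution, the collection cannot be partitioned into parallel classes.
Resolvable? NO.

NO


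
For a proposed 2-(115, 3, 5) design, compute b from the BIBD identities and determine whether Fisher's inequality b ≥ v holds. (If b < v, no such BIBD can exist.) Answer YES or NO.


r = λ(v − 1)/(k − 1) = 5·114/2 = 285.
b = vr/k = 115·285/3 = 10925.
Fisher's inequality: b ≥ v ⇔ 10925 ≥ 115? YES.

YES


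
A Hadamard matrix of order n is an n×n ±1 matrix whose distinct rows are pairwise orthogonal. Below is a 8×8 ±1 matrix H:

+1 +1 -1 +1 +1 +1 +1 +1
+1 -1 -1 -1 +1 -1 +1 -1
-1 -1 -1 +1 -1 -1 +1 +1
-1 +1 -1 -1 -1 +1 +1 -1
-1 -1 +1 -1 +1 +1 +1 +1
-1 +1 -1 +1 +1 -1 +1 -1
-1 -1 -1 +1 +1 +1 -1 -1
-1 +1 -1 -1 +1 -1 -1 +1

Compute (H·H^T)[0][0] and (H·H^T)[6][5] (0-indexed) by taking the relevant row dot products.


Row 0 of H: [1, 1, -1, 1, 1, 1, 1, 1].
Row 5 of H: [-1, 1, -1, 1, 1, -1, 1, -1].
Row 6 of H: [-1, -1, -1, 1, 1, 1, -1, -1].
(H·H^T)[0][0] = Σ_j H[0][j]·H[0][j] = (1)² + (1)² + (-1)² + (1)² + (1)² + (1)² + (1)² + (1)² = 1 + 1 + 1 + 1 + 1 + 1 + 1 + 1 = 8.
(H·H^T)[6][5] = Σ_j H[6][j]·H[5][j] = (-1)·(-1) + (-1)·(1) + (-1)·(-1) + (1)·(1) + (1)·(1) + (1)·(-1) + (-1)·(1) + (-1)·(-1) = 1 + -1 + 1 + 1 + 1 + -1 + -1 + 1 = 2.
Rows 6 and 5 are not orthogonal (dot product = 2 ≠ 0), so H is not a Hadamard matrix.

(0,0) entry = 8; (6,5) entry = 2.


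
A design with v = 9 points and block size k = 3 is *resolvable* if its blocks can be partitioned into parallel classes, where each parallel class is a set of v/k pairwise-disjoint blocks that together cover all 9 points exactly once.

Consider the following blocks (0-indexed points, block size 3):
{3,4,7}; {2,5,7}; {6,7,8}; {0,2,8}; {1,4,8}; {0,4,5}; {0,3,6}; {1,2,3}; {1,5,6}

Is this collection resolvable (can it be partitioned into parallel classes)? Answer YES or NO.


v = 9, block size k = 3, number of blocks = 9.
For resolvability, blocks must partition into parallel classes of size v/k = 3.
Total blocks must therefore be a multiple of 3: 9 = 3·3 + 0 ⇒ divisible ✓.
Greedy packing gives 3 candidate class(es). Each should be a full parallel class (size 3, covers all 9 points).
  Class 1 (3 blocks): {3,4,7}; {0,2,8}; {1,5,6}. Points covered: [0, 1, 2, 3, 4, 5, 6, 7, 8].
  Class 2 (3 blocks): {2,5,7}; {1,4,8}; {0,3,6}. Points covered: [0, 1, 2, 3, 4, 5, 6, 7, 8].
  Class 3 (3 blocks): {6,7,8}; {0,4,5}; {1,2,3}. Points covered: [0, 1, 2, 3, 4, 5, 6, 7, 8].
All classes full (size 3)? YES. All classes cover every point? YES.
Resolvable? YES.

YES


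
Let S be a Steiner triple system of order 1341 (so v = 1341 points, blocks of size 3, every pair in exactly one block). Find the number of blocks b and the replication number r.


An STS(v) is a 2-(v, 3, 1) BIBD: block size k = 3, λ = 1.
Replication: r(k − 1) = λ(v − 1) ⇒ r·2 = 1341 − 1 = 1340 ⇒ r = 670.
Block count: bk = vr ⇒ b·3 = 1341·670 = 898470 ⇒ b = 299490.

r = 670, b = 299490.


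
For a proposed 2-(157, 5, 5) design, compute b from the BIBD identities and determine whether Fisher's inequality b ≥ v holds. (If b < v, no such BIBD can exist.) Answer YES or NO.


b = λv(v − 1)/(k(k − 1)) = 5·157·156/(5·4) = 122460/20 = 6123.
Compare with v = 157: b ≥ v, so Fisher's inequality holds.

YES


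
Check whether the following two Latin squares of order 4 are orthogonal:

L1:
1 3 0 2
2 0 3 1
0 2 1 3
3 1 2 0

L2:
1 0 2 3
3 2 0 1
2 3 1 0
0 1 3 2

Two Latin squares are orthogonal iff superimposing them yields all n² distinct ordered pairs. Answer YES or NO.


Form the n² = 16 superimposed pairs (L1[i][j], L2[i][j]), row by row (rows and columns indexed from 0):
row 0: (1,1) (3,0) (0,2) (2,3)
row 1: (2,3) (0,2) (3,0) (1,1)
row 2: (0,2) (2,3) (1,1) (3,0)
row 3: (3,0) (1,1) (2,3) (0,2)
Orthogonality requires all 16 pairs distinct.
But the pair (2,3) repeats: cell (0,3) has L1 = 2, L2 = 3, and cell (1,0) has L1 = 2, L2 = 3.
A repeated pair means some other pair never occurs (only 4 distinct pairs out of 16), so the squares are not orthogonal.
Conclusion: NO.

NO


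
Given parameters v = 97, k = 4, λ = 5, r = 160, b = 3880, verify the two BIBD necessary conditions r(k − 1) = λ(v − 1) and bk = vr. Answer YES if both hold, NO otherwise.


Condition (i): r(k − 1) = 160·3 = 480; λ(v − 1) = 5·96 = 480. Match? YES.
Condition (ii): bk = 3880·4 = 15520; vr = 97·160 = 15520. Match? YES.
Both conditions hold? YES.

YES


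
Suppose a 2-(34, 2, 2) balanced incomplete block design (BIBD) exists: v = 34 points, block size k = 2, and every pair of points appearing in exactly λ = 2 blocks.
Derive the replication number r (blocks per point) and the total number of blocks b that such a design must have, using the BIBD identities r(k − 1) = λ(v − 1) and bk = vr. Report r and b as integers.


Any 2-(v, k, λ) BIBD satisfies two necessary conditions:
  (i)  Each point sits in r blocks, and counting incidences through any fixed point gives r(k − 1) = λ(v − 1), so r = λ(v − 1)/(k − 1).
  (ii) Total incidences bk = vr, so b = vr/k.
Step 1: r = λ(v − 1)/(k − 1) = 2·(34 − 1)/(2 − 1) = 2·33/1 = 66/1 = 66.
Step 2: b = vr/k = 34·66/2 = 2244/2 = 1122.
Check integrality: r = 66 ∈ Z ✓, b = 1122 ∈ Z ✓.
(These identities are necessary conditions: they determine r and b for any design with these parameters, but do not by themselves prove that one exists.)

r = 66, b = 1122.


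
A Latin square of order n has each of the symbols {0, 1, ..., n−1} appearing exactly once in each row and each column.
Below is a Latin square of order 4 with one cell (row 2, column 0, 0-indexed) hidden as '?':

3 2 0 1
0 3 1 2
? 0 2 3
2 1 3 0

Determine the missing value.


Row 2 contains symbols [0, 2, 3] — missing [1].
Column 0 contains symbols [0, 2, 3] — missing [1].
The missing symbol must appear in both missing sets; intersection = [1].
Therefore the hidden value is 1.

Missing value = 1.


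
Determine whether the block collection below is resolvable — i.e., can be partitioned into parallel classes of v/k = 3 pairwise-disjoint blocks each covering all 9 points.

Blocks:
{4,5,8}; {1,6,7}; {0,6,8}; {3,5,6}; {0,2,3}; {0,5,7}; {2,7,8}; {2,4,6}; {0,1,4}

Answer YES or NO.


v = 9, block size k = 3, number of blocks = 9.
For resolvability, blocks must partition into parallel classes of size v/k = 3.
Total blocks must therefore be a multiple of 3: 9 = 3·3 + 0 ⇒ divisible ✓.
Consider block {0,6,8}. It intersects every other block in the collection, so no parallel class of size 3 can contain it.
Since every block must belong to some parallel class in a resolution, the collection cannot be partitioned into parallel classes.
Resolvable? NO.

NO


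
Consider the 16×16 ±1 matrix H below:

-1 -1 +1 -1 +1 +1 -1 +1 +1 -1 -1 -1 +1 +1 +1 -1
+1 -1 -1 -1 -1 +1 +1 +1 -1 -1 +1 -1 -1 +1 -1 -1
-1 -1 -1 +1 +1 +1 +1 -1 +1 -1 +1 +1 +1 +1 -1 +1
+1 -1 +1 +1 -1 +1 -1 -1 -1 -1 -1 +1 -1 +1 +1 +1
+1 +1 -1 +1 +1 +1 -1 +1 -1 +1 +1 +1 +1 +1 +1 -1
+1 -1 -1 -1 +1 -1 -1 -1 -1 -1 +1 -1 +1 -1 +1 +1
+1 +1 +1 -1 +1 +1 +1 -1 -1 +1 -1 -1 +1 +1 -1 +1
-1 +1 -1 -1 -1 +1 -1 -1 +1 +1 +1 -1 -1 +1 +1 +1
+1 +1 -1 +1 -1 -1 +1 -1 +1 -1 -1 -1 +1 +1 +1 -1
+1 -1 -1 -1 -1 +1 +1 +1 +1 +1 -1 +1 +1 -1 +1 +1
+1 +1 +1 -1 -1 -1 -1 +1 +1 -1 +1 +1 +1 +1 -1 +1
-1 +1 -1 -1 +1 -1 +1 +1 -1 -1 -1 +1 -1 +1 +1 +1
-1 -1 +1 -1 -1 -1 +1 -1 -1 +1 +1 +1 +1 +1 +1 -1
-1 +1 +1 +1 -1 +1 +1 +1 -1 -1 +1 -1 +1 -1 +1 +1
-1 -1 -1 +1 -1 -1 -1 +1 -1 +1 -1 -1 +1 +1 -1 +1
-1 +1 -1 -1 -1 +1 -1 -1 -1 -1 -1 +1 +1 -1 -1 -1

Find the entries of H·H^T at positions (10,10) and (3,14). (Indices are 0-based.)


Row 3 of H: [1, -1, 1, 1, -1, 1, -1, -1, -1, -1, -1, 1, -1, 1, 1, 1].
Row 10 of H: [1, 1, 1, -1, -1, -1, -1, 1, 1, -1, 1, 1, 1, 1, -1, 1].
Row 14 of H: [-1, -1, -1, 1, -1, -1, -1, 1, -1, 1, -1, -1, 1, 1, -1, 1].
(H·H^T)[10][10] = Σ_j H[10][j]·H[10][j] = (1)² + (1)² + (1)² + (-1)² + (-1)² + (-1)² + (-1)² + (1)² + (1)² + (-1)² + (1)² + (1)² + (1)² + (1)² + (-1)² + (1)² = 1 + 1 + 1 + 1 + 1 + 1 + 1 + 1 + 1 + 1 + 1 + 1 + 1 + 1 + 1 + 1 = 16.
(H·H^T)[3][14] = Σ_j H[3][j]·H[14][j] = (1)·(-1) + (-1)·(-1) + (1)·(-1) + (1)·(1) + (-1)·(-1) + (1)·(-1) + (-1)·(-1) + (-1)·(1) + (-1)·(-1) + (-1)·(1) + (-1)·(-1) + (1)·(-1) + (-1)·(1) + (1)·(1) + (1)·(-1) + (1)·(1) = -1 + 1 + -1 + 1 + 1 + -1 + 1 + -1 + 1 + -1 + 1 + -1 + -1 + 1 + -1 + 1 = 0.
So rows 3 and 14 are orthogonal; the diagonal entry equals n = 16.

(10,10) entry = 16; (3,14) entry = 0.
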